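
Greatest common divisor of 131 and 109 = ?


131 = 1 * 109 + 22
109 = 4 * 22 + 21
22 = 1 * 21 + 1
21 = 21 * 1 + 0
GCD = 1


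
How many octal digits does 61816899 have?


61816899 in base 8 = 353640103
Number of digits = 9

9 digits (base 8)


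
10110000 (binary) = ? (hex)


10110000 (base 2) = 176 (decimal)
176 (decimal) = B0 (base 16)


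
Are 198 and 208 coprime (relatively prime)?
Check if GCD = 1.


Euclidean algorithm:
208 = 1 * 198 + 10
198 = 19 * 10 + 8
10 = 1 * 8 + 2
8 = 4 * 2 + 0
GCD(198, 208) = 2

No, not coprime (GCD = 2)


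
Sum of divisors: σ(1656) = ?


Divisors of 1656: 1, 2, 3, 4, 6, 8, 9, 12, 18, 23, 24, 36, 46, 69, 72, 92, 138, 184, 207, 276, 414, 552, 828, 1656
Sum = 1 + 2 + 3 + 4 + 6 + 8 + 9 + 12 + 18 + 23 + 24 + 36 + 46 + 69 + 72 + 92 + 138 + 184 + 207 + 276 + 414 + 552 + 828 + 1656 = 4680

σ(1656) = 4680


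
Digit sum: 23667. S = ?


2 + 3 + 6 + 6 + 7 = 24


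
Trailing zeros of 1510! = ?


floor(1510/5) = 302
floor(1510/25) = 60
floor(1510/125) = 12
floor(1510/625) = 2
Total = 376

376 trailing zeros


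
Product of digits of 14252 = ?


1 × 4 × 2 × 5 × 2 = 80


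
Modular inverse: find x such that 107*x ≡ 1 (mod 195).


Use the extended Euclidean algorithm on (195, 107); each row r = 195*s + 107*t:
r=195, s=1, t=0
r=107, s=0, t=1
q=1: r=88, s=1, t=-1   [195*(1) + 107*(-1) = 88]
q=1: r=19, s=-1, t=2   [195*(-1) + 107*(2) = 19]
q=4: r=12, s=5, t=-9   [195*(5) + 107*(-9) = 12]
q=1: r=7, s=-6, t=11   [195*(-6) + 107*(11) = 7]
q=1: r=5, s=11, t=-20   [195*(11) + 107*(-20) = 5]
q=1: r=2, s=-17, t=31   [195*(-17) + 107*(31) = 2]
q=2: r=1, s=45, t=-82   [195*(45) + 107*(-82) = 1]
q=2: r=0, s=-107, t=195   [195*(-107) + 107*(195) = 0]
GCD = 1 with t = -82, so 107*(-82) ≡ 1 (mod 195)
Inverse = -82 mod 195 = 113
Check: 107 * 113 = 12091 ≡ 1 (mod 195)

107^(-1) ≡ 113 (mod 195)


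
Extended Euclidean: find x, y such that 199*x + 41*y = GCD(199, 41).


Tabular extended Euclidean (each row: r = 199*s + 41*t):
r=199, s=1, t=0
r=41, s=0, t=1
q=4: r=35, s=1, t=-4   [199*(1) + 41*(-4) = 35]
q=1: r=6, s=-1, t=5   [199*(-1) + 41*(5) = 6]
q=5: r=5, s=6, t=-29   [199*(6) + 41*(-29) = 5]
q=1: r=1, s=-7, t=34   [199*(-7) + 41*(34) = 1]
q=5: r=0, s=41, t=-199   [199*(41) + 41*(-199) = 0]
GCD = 1; from the row with r=1: x=-7, y=34
Check: 199*(-7) + 41*(34) = -1393 + 1394 = 1

GCD = 1, x = -7, y = 34


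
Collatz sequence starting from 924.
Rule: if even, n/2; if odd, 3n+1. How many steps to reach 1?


924 → 462 → 231 → 694 → 347 → 1042 → 521 → 1564 → 782 → 391 → 1174 → 587 → 1762 → 881 → 2644 → 1322 → 661 → 1984 → 992 → 496 → 248 → 124 → 62 → 31 → 94 → 47 → 142 → 71 → 214 → 107 → 322 → 161 → 484 → 242 → 121 → 364 → 182 → 91 → 274 → 137 → 412 → 206 → 103 → 310 → 155 → 466 → 233 → 700 → 350 → 175 → 526 → 263 → 790 → 395 → 1186 → 593 → 1780 → 890 → 445 → 1336 → 668 → 334 → 167 → 502 → 251 → 754 → 377 → 1132 → 566 → 283 → 850 → 425 → 1276 → 638 → 319 → 958 → 479 → 1438 → 719 → 2158 → 1079 → 3238 → 1619 → 4858 → 2429 → 7288 → 3644 → 1822 → 911 → 2734 → 1367 → 4102 → 2051 → 6154 → 3077 → 9232 → 4616 → 2308 → 1154 → 577 → 1732 → 866 → 433 → 1300 → 650 → 325 → 976 → 488 → 244 → 122 → 61 → 184 → 92 → 46 → 23 → 70 → 35 → 106 → 53 → 160 → 80 → 40 → 20 → 10 → 5 → 16 → 8 → 4 → 2 → 1
Total steps = 129

129 steps


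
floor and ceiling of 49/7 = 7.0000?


49/7 = 7.0000
floor = 7
ceil = 7

floor = 7, ceil = 7


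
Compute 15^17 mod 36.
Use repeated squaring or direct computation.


15^1 mod 36 = 15
15^2 mod 36 = 9
15^3 mod 36 = 27
15^4 mod 36 = 9
15^5 mod 36 = 27
15^6 mod 36 = 9
15^7 mod 36 = 27
15^8 mod 36 = 9
15^9 mod 36 = 27
15^10 mod 36 = 9
15^11 mod 36 = 27
15^12 mod 36 = 9
15^13 mod 36 = 27
15^14 mod 36 = 9
15^15 mod 36 = 27
15^16 mod 36 = 9
15^17 mod 36 = 27


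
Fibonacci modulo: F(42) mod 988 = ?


F(k) mod 988 for k=1..42:
1, 1, 2, 3, 5, 8, 13, 21, 34, 55, 89, 144, 233, 377, 610, 987, 609, 608, 229, 837, 78, 915, 5, 920, 925, 857, 794, 663, 469, 144, 613, 757, 382, 151, 533, 684, 229, 913, 154, 79, 233, 312
F(42) mod 988 = 312


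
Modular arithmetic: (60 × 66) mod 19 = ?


60 × 66 = 3960
3960 mod 19 = 8


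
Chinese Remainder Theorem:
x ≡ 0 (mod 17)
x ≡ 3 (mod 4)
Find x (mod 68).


M = 17*4 = 68
M1 = M/17 = 4, M2 = M/4 = 17
M1^(-1) mod 17 = 13, M2^(-1) mod 4 = 1
x = 0*4*13 + 3*17*1 = 51
51 mod 68 = 51
Check: 51 mod 17 = 0 ✓, 51 mod 4 = 3 ✓

x ≡ 51 (mod 68)


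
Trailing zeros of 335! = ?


floor(335/5) = 67
floor(335/25) = 13
floor(335/125) = 2
Total = 82

82 trailing zeros


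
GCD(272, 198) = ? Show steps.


272 = 1 * 198 + 74
198 = 2 * 74 + 50
74 = 1 * 50 + 24
50 = 2 * 24 + 2
24 = 12 * 2 + 0
GCD = 2


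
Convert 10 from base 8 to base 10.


10 (base 8) = 8 (decimal)
8 (decimal) = 8 (base 10)


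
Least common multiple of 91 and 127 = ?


GCD(91, 127) = 1
LCM = 91*127/1 = 11557/1 = 11557

LCM = 11557


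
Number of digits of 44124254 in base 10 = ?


44124254 has 8 digits in base 10
floor(log10(44124254)) + 1 = floor(7.6447) + 1 = 8

8 digits (base 10)


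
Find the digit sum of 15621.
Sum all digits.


1 + 5 + 6 + 2 + 1 = 15


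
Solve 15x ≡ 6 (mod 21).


GCD(15, 21) = 3 divides 6
Divide: 5x ≡ 2 (mod 7)
x ≡ 6 (mod 7)


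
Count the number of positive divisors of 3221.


3221 = 3221^1
d(3221) = (1+1) = 2

2 divisors


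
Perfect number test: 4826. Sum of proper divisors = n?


Proper divisors of 4826: 1, 2, 19, 38, 127, 254, 2413
Sum = 1 + 2 + 19 + 38 + 127 + 254 + 2413 = 2854

No, 4826 is not perfect (2854 ≠ 4826)


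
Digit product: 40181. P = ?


4 × 0 × 1 × 8 × 1 = 0


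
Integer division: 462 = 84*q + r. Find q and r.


462 = 84 * 5 + 42
Check: 420 + 42 = 462

q = 5, r = 42


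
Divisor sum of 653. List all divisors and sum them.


Divisors of 653: 1, 653
Sum = 1 + 653 = 654

σ(653) = 654


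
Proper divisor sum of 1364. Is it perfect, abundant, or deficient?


Proper divisors: 1, 2, 4, 11, 22, 31, 44, 62, 124, 341, 682
Sum = 1 + 2 + 4 + 11 + 22 + 31 + 44 + 62 + 124 + 341 + 682 = 1324
1324 < 1364 → deficient

s(1364) = 1324 (deficient)


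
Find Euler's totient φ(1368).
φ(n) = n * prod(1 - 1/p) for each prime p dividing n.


1368 = 2^3 × 3^2 × 19
Prime factors: 2, 3, 19
φ(1368) = 1368 × (1-1/2) × (1-1/3) × (1-1/19)
= 1368 × 1/2 × 2/3 × 18/19 = 432

φ(1368) = 432


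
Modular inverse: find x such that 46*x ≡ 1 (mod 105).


Use the extended Euclidean algorithm on (105, 46); each row r = 105*s + 46*t:
r=105, s=1, t=0
r=46, s=0, t=1
q=2: r=13, s=1, t=-2   [105*(1) + 46*(-2) = 13]
q=3: r=7, s=-3, t=7   [105*(-3) + 46*(7) = 7]
q=1: r=6, s=4, t=-9   [105*(4) + 46*(-9) = 6]
q=1: r=1, s=-7, t=16   [105*(-7) + 46*(16) = 1]
q=6: r=0, s=46, t=-105   [105*(46) + 46*(-105) = 0]
GCD = 1 with t = 16, so 46*(16) ≡ 1 (mod 105)
Inverse = 16 mod 105 = 16
Check: 46 * 16 = 736 ≡ 1 (mod 105)

46^(-1) ≡ 16 (mod 105)


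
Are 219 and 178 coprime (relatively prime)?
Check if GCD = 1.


Euclidean algorithm:
219 = 1 * 178 + 41
178 = 4 * 41 + 14
41 = 2 * 14 + 13
14 = 1 * 13 + 1
13 = 13 * 1 + 0
GCD(219, 178) = 1

Yes, coprime (GCD = 1)


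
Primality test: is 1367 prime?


Check divisors up to sqrt(1367) = 36.9730
No divisors found.
1367 is prime.

Yes, 1367 is prime


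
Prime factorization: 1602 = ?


1602 / 2 = 801
801 / 3 = 267
267 / 3 = 89
89 / 89 = 1
1602 = 2 × 3^2 × 89


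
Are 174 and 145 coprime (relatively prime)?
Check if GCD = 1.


Euclidean algorithm:
174 = 1 * 145 + 29
145 = 5 * 29 + 0
GCD(174, 145) = 29

No, not coprime (GCD = 29)


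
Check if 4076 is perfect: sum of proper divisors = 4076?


Proper divisors of 4076: 1, 2, 4, 1019, 2038
Sum = 1 + 2 + 4 + 1019 + 2038 = 3064

No, 4076 is not perfect (3064 ≠ 4076)


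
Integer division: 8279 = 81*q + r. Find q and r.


8279 = 81 * 102 + 17
Check: 8262 + 17 = 8279

q = 102, r = 17


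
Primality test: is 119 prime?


119 / 7 = 17 (exact division)
119 is NOT prime.

No, 119 is not prime


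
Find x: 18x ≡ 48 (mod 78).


GCD(18, 78) = 6 divides 48
Divide: 3x ≡ 8 (mod 13)
x ≡ 7 (mod 13)


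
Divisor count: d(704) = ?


704 = 2^6 × 11^1
d(704) = (6+1) × (1+1) = 14

14 divisors


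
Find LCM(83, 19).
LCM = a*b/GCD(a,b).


GCD(83, 19) = 1
LCM = 83*19/1 = 1577/1 = 1577

LCM = 1577


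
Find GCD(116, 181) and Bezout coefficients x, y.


Tabular extended Euclidean (each row: r = 116*s + 181*t):
r=116, s=1, t=0
r=181, s=0, t=1
q=0: r=116, s=1, t=0   [116*(1) + 181*(0) = 116]
q=1: r=65, s=-1, t=1   [116*(-1) + 181*(1) = 65]
q=1: r=51, s=2, t=-1   [116*(2) + 181*(-1) = 51]
q=1: r=14, s=-3, t=2   [116*(-3) + 181*(2) = 14]
q=3: r=9, s=11, t=-7   [116*(11) + 181*(-7) = 9]
q=1: r=5, s=-14, t=9   [116*(-14) + 181*(9) = 5]
q=1: r=4, s=25, t=-16   [116*(25) + 181*(-16) = 4]
q=1: r=1, s=-39, t=25   [116*(-39) + 181*(25) = 1]
q=4: r=0, s=181, t=-116   [116*(181) + 181*(-116) = 0]
GCD = 1; from the row with r=1: x=-39, y=25
Check: 116*(-39) + 181*(25) = -4524 + 4525 = 1

GCD = 1, x = -39, y = 25


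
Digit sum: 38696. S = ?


3 + 8 + 6 + 9 + 6 = 32


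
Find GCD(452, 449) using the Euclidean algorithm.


452 = 1 * 449 + 3
449 = 149 * 3 + 2
3 = 1 * 2 + 1
2 = 2 * 1 + 0
GCD = 1


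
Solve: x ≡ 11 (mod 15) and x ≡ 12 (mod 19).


M = 15*19 = 285
M1 = M/15 = 19, M2 = M/19 = 15
M1^(-1) mod 15 = 4, M2^(-1) mod 19 = 14
x = 11*19*4 + 12*15*14 = 3356
3356 mod 285 = 221
Check: 221 mod 15 = 11 ✓, 221 mod 19 = 12 ✓

x ≡ 221 (mod 285)


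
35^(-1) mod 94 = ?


Use the extended Euclidean algorithm on (94, 35); each row r = 94*s + 35*t:
r=94, s=1, t=0
r=35, s=0, t=1
q=2: r=24, s=1, t=-2   [94*(1) + 35*(-2) = 24]
q=1: r=11, s=-1, t=3   [94*(-1) + 35*(3) = 11]
q=2: r=2, s=3, t=-8   [94*(3) + 35*(-8) = 2]
q=5: r=1, s=-16, t=43   [94*(-16) + 35*(43) = 1]
q=2: r=0, s=35, t=-94   [94*(35) + 35*(-94) = 0]
GCD = 1 with t = 43, so 35*(43) ≡ 1 (mod 94)
Inverse = 43 mod 94 = 43
Check: 35 * 43 = 1505 ≡ 1 (mod 94)

35^(-1) ≡ 43 (mod 94)


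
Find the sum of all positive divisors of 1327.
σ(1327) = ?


Divisors of 1327: 1, 1327
Sum = 1 + 1327 = 1328

σ(1327) = 1328


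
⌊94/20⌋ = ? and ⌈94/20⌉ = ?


94/20 = 4.7000
floor = 4
ceil = 5

floor = 4, ceil = 5


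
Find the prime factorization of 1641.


1641 / 3 = 547
547 / 547 = 1
1641 = 3 × 547


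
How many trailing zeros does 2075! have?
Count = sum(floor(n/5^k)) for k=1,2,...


floor(2075/5) = 415
floor(2075/25) = 83
floor(2075/125) = 16
floor(2075/625) = 3
Total = 517

517 trailing zeros


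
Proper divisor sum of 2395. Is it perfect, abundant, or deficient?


Proper divisors: 1, 5, 479
Sum = 1 + 5 + 479 = 485
485 < 2395 → deficient

s(2395) = 485 (deficient)


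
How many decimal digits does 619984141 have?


619984141 has 9 digits in base 10
floor(log10(619984141)) + 1 = floor(8.7924) + 1 = 9

9 digits (base 10)


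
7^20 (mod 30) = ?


7^1 mod 30 = 7
7^2 mod 30 = 19
7^3 mod 30 = 13
7^4 mod 30 = 1
7^5 mod 30 = 7
7^6 mod 30 = 19
7^7 mod 30 = 13
7^8 mod 30 = 1
7^9 mod 30 = 7
7^10 mod 30 = 19
7^11 mod 30 = 13
7^12 mod 30 = 1
7^13 mod 30 = 7
7^14 mod 30 = 19
7^15 mod 30 = 13
7^16 mod 30 = 1
7^17 mod 30 = 7
7^18 mod 30 = 19
7^19 mod 30 = 13
7^20 mod 30 = 1


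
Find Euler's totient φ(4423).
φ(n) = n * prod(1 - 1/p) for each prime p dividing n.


4423 = 4423
Prime factors: 4423
φ(4423) = 4423 × (1-1/4423)
= 4423 × 4422/4423 = 4422

φ(4423) = 4422


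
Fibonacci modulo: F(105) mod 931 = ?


F(k) mod 931 for k=1..105:
1, 1, 2, 3, 5, 8, 13, 21, 34, 55, 89, 144, 233, 377, 610, 56, 666, 722, 457, 248, 705, 22, 727, 749, 545, 363, 908, 340, 317, 657, 43, 700, 743, 512, 324, 836, 229, 134, 363, 497, 860, 426, 355, 781, 205, 55, 260, 315, 575, 890, 534, 493, 96, 589, 685, 343, 97, 440, 537, 46, 583, 629, 281, 910, 260, 239, 499, 738, 306, 113, 419, 532, 20, 552, 572, 193, 765, 27, 792, 819, 680, 568, 317, 885, 271, 225, 496, 721, 286, 76, 362, 438, 800, 307, 176, 483, 659, 211, 870, 150, 89, 239, 328, 567, 895
F(105) mod 931 = 895


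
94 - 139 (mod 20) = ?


94 - 139 = -45
-45 mod 20 = 15


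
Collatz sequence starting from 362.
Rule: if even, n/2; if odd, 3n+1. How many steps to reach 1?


362 → 181 → 544 → 272 → 136 → 68 → 34 → 17 → 52 → 26 → 13 → 40 → 20 → 10 → 5 → 16 → 8 → 4 → 2 → 1
Total steps = 19

19 steps


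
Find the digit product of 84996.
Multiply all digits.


8 × 4 × 9 × 9 × 6 = 15552


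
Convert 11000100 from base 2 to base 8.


11000100 (base 2) = 196 (decimal)
196 (decimal) = 304 (base 8)


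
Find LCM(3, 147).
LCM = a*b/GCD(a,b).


GCD(3, 147) = 3
LCM = 3*147/3 = 441/3 = 147

LCM = 147


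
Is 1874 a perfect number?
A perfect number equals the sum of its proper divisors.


Proper divisors of 1874: 1, 2, 937
Sum = 1 + 2 + 937 = 940

No, 1874 is not perfect (940 ≠ 1874)


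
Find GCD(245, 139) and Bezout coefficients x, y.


Tabular extended Euclidean (each row: r = 245*s + 139*t):
r=245, s=1, t=0
r=139, s=0, t=1
q=1: r=106, s=1, t=-1   [245*(1) + 139*(-1) = 106]
q=1: r=33, s=-1, t=2   [245*(-1) + 139*(2) = 33]
q=3: r=7, s=4, t=-7   [245*(4) + 139*(-7) = 7]
q=4: r=5, s=-17, t=30   [245*(-17) + 139*(30) = 5]
q=1: r=2, s=21, t=-37   [245*(21) + 139*(-37) = 2]
q=2: r=1, s=-59, t=104   [245*(-59) + 139*(104) = 1]
q=2: r=0, s=139, t=-245   [245*(139) + 139*(-245) = 0]
GCD = 1; from the row with r=1: x=-59, y=104
Check: 245*(-59) + 139*(104) = -14455 + 14456 = 1

GCD = 1, x = -59, y = 104


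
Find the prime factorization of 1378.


1378 / 2 = 689
689 / 13 = 53
53 / 53 = 1
1378 = 2 × 13 × 53


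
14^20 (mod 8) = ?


14^1 mod 8 = 6
14^2 mod 8 = 4
14^3 mod 8 = 0
14^4 mod 8 = 0
14^5 mod 8 = 0
14^6 mod 8 = 0
14^7 mod 8 = 0
14^8 mod 8 = 0
14^9 mod 8 = 0
14^10 mod 8 = 0
14^11 mod 8 = 0
14^12 mod 8 = 0
14^13 mod 8 = 0
14^14 mod 8 = 0
14^15 mod 8 = 0
14^16 mod 8 = 0
14^17 mod 8 = 0
14^18 mod 8 = 0
14^19 mod 8 = 0
14^20 mod 8 = 0


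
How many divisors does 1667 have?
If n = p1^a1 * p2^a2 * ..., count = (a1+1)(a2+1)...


1667 = 1667^1
d(1667) = (1+1) = 2

2 divisors


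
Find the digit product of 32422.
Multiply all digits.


3 × 2 × 4 × 2 × 2 = 96


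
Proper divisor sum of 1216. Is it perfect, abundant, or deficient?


Proper divisors: 1, 2, 4, 8, 16, 19, 32, 38, 64, 76, 152, 304, 608
Sum = 1 + 2 + 4 + 8 + 16 + 19 + 32 + 38 + 64 + 76 + 152 + 304 + 608 = 1324
1324 > 1216 → abundant

s(1216) = 1324 (abundant)


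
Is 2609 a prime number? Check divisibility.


Check divisors up to sqrt(2609) = 51.0784
No divisors found.
2609 is prime.

Yes, 2609 is prime


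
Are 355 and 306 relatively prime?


Euclidean algorithm:
355 = 1 * 306 + 49
306 = 6 * 49 + 12
49 = 4 * 12 + 1
12 = 12 * 1 + 0
GCD(355, 306) = 1

Yes, coprime (GCD = 1)


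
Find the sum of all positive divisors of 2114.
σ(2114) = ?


Divisors of 2114: 1, 2, 7, 14, 151, 302, 1057, 2114
Sum = 1 + 2 + 7 + 14 + 151 + 302 + 1057 + 2114 = 3648

σ(2114) = 3648


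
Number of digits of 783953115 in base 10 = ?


783953115 has 9 digits in base 10
floor(log10(783953115)) + 1 = floor(8.8943) + 1 = 9

9 digits (base 10)


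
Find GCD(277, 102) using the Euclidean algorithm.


277 = 2 * 102 + 73
102 = 1 * 73 + 29
73 = 2 * 29 + 15
29 = 1 * 15 + 14
15 = 1 * 14 + 1
14 = 14 * 1 + 0
GCD = 1


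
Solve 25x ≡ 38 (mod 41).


GCD(25, 41) = 1, unique solution
a^(-1) mod 41 = 23
x = 23 * 38 mod 41 = 13

x ≡ 13 (mod 41)


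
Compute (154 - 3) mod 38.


154 - 3 = 151
151 mod 38 = 37


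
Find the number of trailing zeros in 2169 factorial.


floor(2169/5) = 433
floor(2169/25) = 86
floor(2169/125) = 17
floor(2169/625) = 3
Total = 539

539 trailing zeros


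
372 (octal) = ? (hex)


372 (base 8) = 250 (decimal)
250 (decimal) = FA (base 16)


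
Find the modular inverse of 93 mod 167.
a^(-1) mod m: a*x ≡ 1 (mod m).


Use the extended Euclidean algorithm on (167, 93); each row r = 167*s + 93*t:
r=167, s=1, t=0
r=93, s=0, t=1
q=1: r=74, s=1, t=-1   [167*(1) + 93*(-1) = 74]
q=1: r=19, s=-1, t=2   [167*(-1) + 93*(2) = 19]
q=3: r=17, s=4, t=-7   [167*(4) + 93*(-7) = 17]
q=1: r=2, s=-5, t=9   [167*(-5) + 93*(9) = 2]
q=8: r=1, s=44, t=-79   [167*(44) + 93*(-79) = 1]
q=2: r=0, s=-93, t=167   [167*(-93) + 93*(167) = 0]
GCD = 1 with t = -79, so 93*(-79) ≡ 1 (mod 167)
Inverse = -79 mod 167 = 88
Check: 93 * 88 = 8184 ≡ 1 (mod 167)

93^(-1) ≡ 88 (mod 167)


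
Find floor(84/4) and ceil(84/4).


84/4 = 21.0000
floor = 21
ceil = 21

floor = 21, ceil = 21


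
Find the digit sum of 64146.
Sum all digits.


6 + 4 + 1 + 4 + 6 = 21


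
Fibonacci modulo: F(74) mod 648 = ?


F(k) mod 648 for k=1..74:
1, 1, 2, 3, 5, 8, 13, 21, 34, 55, 89, 144, 233, 377, 610, 339, 301, 640, 293, 285, 578, 215, 145, 360, 505, 217, 74, 291, 365, 8, 373, 381, 106, 487, 593, 432, 377, 161, 538, 51, 589, 640, 581, 573, 506, 431, 289, 72, 361, 433, 146, 579, 77, 8, 85, 93, 178, 271, 449, 72, 521, 593, 466, 411, 229, 640, 221, 213, 434, 647, 433, 432, 217, 1
F(74) mod 648 = 1


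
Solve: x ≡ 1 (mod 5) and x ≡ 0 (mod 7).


M = 5*7 = 35
M1 = M/5 = 7, M2 = M/7 = 5
M1^(-1) mod 5 = 3, M2^(-1) mod 7 = 3
x = 1*7*3 + 0*5*3 = 21
21 mod 35 = 21
Check: 21 mod 5 = 1 ✓, 21 mod 7 = 0 ✓

x ≡ 21 (mod 35)


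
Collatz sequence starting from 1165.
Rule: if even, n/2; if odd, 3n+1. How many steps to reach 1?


1165 → 3496 → 1748 → 874 → 437 → 1312 → 656 → 328 → 164 → 82 → 41 → 124 → 62 → 31 → 94 → 47 → 142 → 71 → 214 → 107 → 322 → 161 → 484 → 242 → 121 → 364 → 182 → 91 → 274 → 137 → 412 → 206 → 103 → 310 → 155 → 466 → 233 → 700 → 350 → 175 → 526 → 263 → 790 → 395 → 1186 → 593 → 1780 → 890 → 445 → 1336 → 668 → 334 → 167 → 502 → 251 → 754 → 377 → 1132 → 566 → 283 → 850 → 425 → 1276 → 638 → 319 → 958 → 479 → 1438 → 719 → 2158 → 1079 → 3238 → 1619 → 4858 → 2429 → 7288 → 3644 → 1822 → 911 → 2734 → 1367 → 4102 → 2051 → 6154 → 3077 → 9232 → 4616 → 2308 → 1154 → 577 → 1732 → 866 → 433 → 1300 → 650 → 325 → 976 → 488 → 244 → 122 → 61 → 184 → 92 → 46 → 23 → 70 → 35 → 106 → 53 → 160 → 80 → 40 → 20 → 10 → 5 → 16 → 8 → 4 → 2 → 1
Total steps = 119

119 steps


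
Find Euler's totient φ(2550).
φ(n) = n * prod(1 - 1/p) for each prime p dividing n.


2550 = 2 × 3 × 5^2 × 17
Prime factors: 2, 3, 5, 17
φ(2550) = 2550 × (1-1/2) × (1-1/3) × (1-1/5) × (1-1/17)
= 2550 × 1/2 × 2/3 × 4/5 × 16/17 = 640

φ(2550) = 640


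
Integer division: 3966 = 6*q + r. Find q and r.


3966 = 6 * 661 + 0
Check: 3966 + 0 = 3966

q = 661, r = 0


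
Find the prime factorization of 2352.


2352 / 2 = 1176
1176 / 2 = 588
588 / 2 = 294
294 / 2 = 147
147 / 3 = 49
49 / 7 = 7
7 / 7 = 1
2352 = 2^4 × 3 × 7^2


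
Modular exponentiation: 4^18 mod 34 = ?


4^1 mod 34 = 4
4^2 mod 34 = 16
4^3 mod 34 = 30
4^4 mod 34 = 18
4^5 mod 34 = 4
4^6 mod 34 = 16
4^7 mod 34 = 30
4^8 mod 34 = 18
4^9 mod 34 = 4
4^10 mod 34 = 16
4^11 mod 34 = 30
4^12 mod 34 = 18
4^13 mod 34 = 4
4^14 mod 34 = 16
4^15 mod 34 = 30
4^16 mod 34 = 18
4^17 mod 34 = 4
4^18 mod 34 = 16


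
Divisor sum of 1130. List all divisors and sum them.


Divisors of 1130: 1, 2, 5, 10, 113, 226, 565, 1130
Sum = 1 + 2 + 5 + 10 + 113 + 226 + 565 + 1130 = 2052

σ(1130) = 2052


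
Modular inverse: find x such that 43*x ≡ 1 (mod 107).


Use the extended Euclidean algorithm on (107, 43); each row r = 107*s + 43*t:
r=107, s=1, t=0
r=43, s=0, t=1
q=2: r=21, s=1, t=-2   [107*(1) + 43*(-2) = 21]
q=2: r=1, s=-2, t=5   [107*(-2) + 43*(5) = 1]
q=21: r=0, s=43, t=-107   [107*(43) + 43*(-107) = 0]
GCD = 1 with t = 5, so 43*(5) ≡ 1 (mod 107)
Inverse = 5 mod 107 = 5
Check: 43 * 5 = 215 ≡ 1 (mod 107)

43^(-1) ≡ 5 (mod 107)


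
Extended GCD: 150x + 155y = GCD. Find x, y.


Tabular extended Euclidean (each row: r = 150*s + 155*t):
r=150, s=1, t=0
r=155, s=0, t=1
q=0: r=150, s=1, t=0   [150*(1) + 155*(0) = 150]
q=1: r=5, s=-1, t=1   [150*(-1) + 155*(1) = 5]
q=30: r=0, s=31, t=-30   [150*(31) + 155*(-30) = 0]
GCD = 5; from the row with r=5: x=-1, y=1
Check: 150*(-1) + 155*(1) = -150 + 155 = 5

GCD = 5, x = -1, y = 1


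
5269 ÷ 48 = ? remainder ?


5269 = 48 * 109 + 37
Check: 5232 + 37 = 5269

q = 109, r = 37


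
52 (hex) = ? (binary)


52 (base 16) = 82 (decimal)
82 (decimal) = 1010010 (base 2)


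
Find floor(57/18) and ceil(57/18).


57/18 = 3.1667
floor = 3
ceil = 4

floor = 3, ceil = 4


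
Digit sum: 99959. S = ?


9 + 9 + 9 + 5 + 9 = 41


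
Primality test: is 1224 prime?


1224 / 2 = 612 (exact division)
1224 is NOT prime.

No, 1224 is not prime


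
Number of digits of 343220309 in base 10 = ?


343220309 has 9 digits in base 10
floor(log10(343220309)) + 1 = floor(8.5356) + 1 = 9

9 digits (base 10)


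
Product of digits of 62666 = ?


6 × 2 × 6 × 6 × 6 = 2592


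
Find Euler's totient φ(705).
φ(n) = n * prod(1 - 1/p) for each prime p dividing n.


705 = 3 × 5 × 47
Prime factors: 3, 5, 47
φ(705) = 705 × (1-1/3) × (1-1/5) × (1-1/47)
= 705 × 2/3 × 4/5 × 46/47 = 368

φ(705) = 368


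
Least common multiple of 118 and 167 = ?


GCD(118, 167) = 1
LCM = 118*167/1 = 19706/1 = 19706

LCM = 19706


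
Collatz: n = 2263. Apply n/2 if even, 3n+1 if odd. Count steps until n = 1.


2263 → 6790 → 3395 → 10186 → 5093 → 15280 → 7640 → 3820 → 1910 → 955 → 2866 → 1433 → 4300 → 2150 → 1075 → 3226 → 1613 → 4840 → 2420 → 1210 → 605 → 1816 → 908 → 454 → 227 → 682 → 341 → 1024 → 512 → 256 → 128 → 64 → 32 → 16 → 8 → 4 → 2 → 1
Total steps = 37

37 steps


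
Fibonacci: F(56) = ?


Sequence: 1, 1, 2, 3, 5, 8, 13, 21, 34, 55, 89, 144, 233, 377, 610, 987, 1597, 2584, 4181, 6765, 10946, 17711, 28657, 46368, 75025, 121393, 196418, 317811, 514229, 832040, 1346269, 2178309, 3524578, 5702887, 9227465, 14930352, 24157817, 39088169, 63245986, 102334155, 165580141, 267914296, 433494437, 701408733, 1134903170, 1836311903, 2971215073, 4807526976, 7778742049, 12586269025, 20365011074, 32951280099, 53316291173, 86267571272, 139583862445, 225851433717
F(56) = 225851433717


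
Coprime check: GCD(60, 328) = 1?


Euclidean algorithm:
328 = 5 * 60 + 28
60 = 2 * 28 + 4
28 = 7 * 4 + 0
GCD(60, 328) = 4

No, not coprime (GCD = 4)


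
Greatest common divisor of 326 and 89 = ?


326 = 3 * 89 + 59
89 = 1 * 59 + 30
59 = 1 * 30 + 29
30 = 1 * 29 + 1
29 = 29 * 1 + 0
GCD = 1


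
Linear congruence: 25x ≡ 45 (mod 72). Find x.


GCD(25, 72) = 1, unique solution
a^(-1) mod 72 = 49
x = 49 * 45 mod 72 = 45

x ≡ 45 (mod 72)


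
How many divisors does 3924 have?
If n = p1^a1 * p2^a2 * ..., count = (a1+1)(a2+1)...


3924 = 2^2 × 3^2 × 109^1
d(3924) = (2+1) × (2+1) × (1+1) = 18

18 divisors


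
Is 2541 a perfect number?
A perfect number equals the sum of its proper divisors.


Proper divisors of 2541: 1, 3, 7, 11, 21, 33, 77, 121, 231, 363, 847
Sum = 1 + 3 + 7 + 11 + 21 + 33 + 77 + 121 + 231 + 363 + 847 = 1715

No, 2541 is not perfect (1715 ≠ 2541)


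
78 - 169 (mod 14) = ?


78 - 169 = -91
-91 mod 14 = 7


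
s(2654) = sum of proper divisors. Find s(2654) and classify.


Proper divisors: 1, 2, 1327
Sum = 1 + 2 + 1327 = 1330
1330 < 2654 → deficient

s(2654) = 1330 (deficient)


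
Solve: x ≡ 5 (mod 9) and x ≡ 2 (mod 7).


M = 9*7 = 63
M1 = M/9 = 7, M2 = M/7 = 9
M1^(-1) mod 9 = 4, M2^(-1) mod 7 = 4
x = 5*7*4 + 2*9*4 = 212
212 mod 63 = 23
Check: 23 mod 9 = 5 ✓, 23 mod 7 = 2 ✓

x ≡ 23 (mod 63)


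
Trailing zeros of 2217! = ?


floor(2217/5) = 443
floor(2217/25) = 88
floor(2217/125) = 17
floor(2217/625) = 3
Total = 551

551 trailing zeros


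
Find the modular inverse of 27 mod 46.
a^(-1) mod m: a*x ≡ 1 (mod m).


Use the extended Euclidean algorithm on (46, 27); each row r = 46*s + 27*t:
r=46, s=1, t=0
r=27, s=0, t=1
q=1: r=19, s=1, t=-1   [46*(1) + 27*(-1) = 19]
q=1: r=8, s=-1, t=2   [46*(-1) + 27*(2) = 8]
q=2: r=3, s=3, t=-5   [46*(3) + 27*(-5) = 3]
q=2: r=2, s=-7, t=12   [46*(-7) + 27*(12) = 2]
q=1: r=1, s=10, t=-17   [46*(10) + 27*(-17) = 1]
q=2: r=0, s=-27, t=46   [46*(-27) + 27*(46) = 0]
GCD = 1 with t = -17, so 27*(-17) ≡ 1 (mod 46)
Inverse = -17 mod 46 = 29
Check: 27 * 29 = 783 ≡ 1 (mod 46)

27^(-1) ≡ 29 (mod 46)


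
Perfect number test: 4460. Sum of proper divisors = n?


Proper divisors of 4460: 1, 2, 4, 5, 10, 20, 223, 446, 892, 1115, 2230
Sum = 1 + 2 + 4 + 5 + 10 + 20 + 223 + 446 + 892 + 1115 + 2230 = 4948

No, 4460 is not perfect (4948 ≠ 4460)


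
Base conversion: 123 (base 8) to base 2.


123 (base 8) = 83 (decimal)
83 (decimal) = 1010011 (base 2)


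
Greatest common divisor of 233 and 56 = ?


233 = 4 * 56 + 9
56 = 6 * 9 + 2
9 = 4 * 2 + 1
2 = 2 * 1 + 0
GCD = 1


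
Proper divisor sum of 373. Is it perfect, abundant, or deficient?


Proper divisors: 1
Sum = 1 = 1
1 < 373 → deficient

s(373) = 1 (deficient)


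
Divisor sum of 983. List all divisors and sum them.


Divisors of 983: 1, 983
Sum = 1 + 983 = 984

σ(983) = 984


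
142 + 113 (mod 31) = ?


142 + 113 = 255
255 mod 31 = 7


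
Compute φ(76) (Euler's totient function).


76 = 2^2 × 19
Prime factors: 2, 19
φ(76) = 76 × (1-1/2) × (1-1/19)
= 76 × 1/2 × 18/19 = 36

φ(76) = 36


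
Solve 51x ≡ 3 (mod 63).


GCD(51, 63) = 3 divides 3
Divide: 17x ≡ 1 (mod 21)
x ≡ 5 (mod 21)


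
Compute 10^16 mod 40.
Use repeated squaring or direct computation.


10^1 mod 40 = 10
10^2 mod 40 = 20
10^3 mod 40 = 0
10^4 mod 40 = 0
10^5 mod 40 = 0
10^6 mod 40 = 0
10^7 mod 40 = 0
10^8 mod 40 = 0
10^9 mod 40 = 0
10^10 mod 40 = 0
10^11 mod 40 = 0
10^12 mod 40 = 0
10^13 mod 40 = 0
10^14 mod 40 = 0
10^15 mod 40 = 0
10^16 mod 40 = 0


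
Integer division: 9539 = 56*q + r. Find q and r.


9539 = 56 * 170 + 19
Check: 9520 + 19 = 9539

q = 170, r = 19


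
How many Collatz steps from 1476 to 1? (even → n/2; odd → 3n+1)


1476 → 738 → 369 → 1108 → 554 → 277 → 832 → 416 → 208 → 104 → 52 → 26 → 13 → 40 → 20 → 10 → 5 → 16 → 8 → 4 → 2 → 1
Total steps = 21

21 steps


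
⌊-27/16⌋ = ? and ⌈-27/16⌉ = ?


-27/16 = -1.6875
floor = -2
ceil = -1

floor = -2, ceil = -1


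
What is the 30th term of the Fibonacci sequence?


Sequence: 1, 1, 2, 3, 5, 8, 13, 21, 34, 55, 89, 144, 233, 377, 610, 987, 1597, 2584, 4181, 6765, 10946, 17711, 28657, 46368, 75025, 121393, 196418, 317811, 514229, 832040
F(30) = 832040


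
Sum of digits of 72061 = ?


7 + 2 + 0 + 6 + 1 = 16


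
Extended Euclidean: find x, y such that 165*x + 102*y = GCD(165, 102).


Tabular extended Euclidean (each row: r = 165*s + 102*t):
r=165, s=1, t=0
r=102, s=0, t=1
q=1: r=63, s=1, t=-1   [165*(1) + 102*(-1) = 63]
q=1: r=39, s=-1, t=2   [165*(-1) + 102*(2) = 39]
q=1: r=24, s=2, t=-3   [165*(2) + 102*(-3) = 24]
q=1: r=15, s=-3, t=5   [165*(-3) + 102*(5) = 15]
q=1: r=9, s=5, t=-8   [165*(5) + 102*(-8) = 9]
q=1: r=6, s=-8, t=13   [165*(-8) + 102*(13) = 6]
q=1: r=3, s=13, t=-21   [165*(13) + 102*(-21) = 3]
q=2: r=0, s=-34, t=55   [165*(-34) + 102*(55) = 0]
GCD = 3; from the row with r=3: x=13, y=-21
Check: 165*(13) + 102*(-21) = 2145 - 2142 = 3

GCD = 3, x = 13, y = -21


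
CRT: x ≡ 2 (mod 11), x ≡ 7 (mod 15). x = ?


M = 11*15 = 165
M1 = M/11 = 15, M2 = M/15 = 11
M1^(-1) mod 11 = 3, M2^(-1) mod 15 = 11
x = 2*15*3 + 7*11*11 = 937
937 mod 165 = 112
Check: 112 mod 11 = 2 ✓, 112 mod 15 = 7 ✓

x ≡ 112 (mod 165)


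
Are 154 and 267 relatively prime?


Euclidean algorithm:
267 = 1 * 154 + 113
154 = 1 * 113 + 41
113 = 2 * 41 + 31
41 = 1 * 31 + 10
31 = 3 * 10 + 1
10 = 10 * 1 + 0
GCD(154, 267) = 1

Yes, coprime (GCD = 1)


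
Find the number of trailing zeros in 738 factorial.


floor(738/5) = 147
floor(738/25) = 29
floor(738/125) = 5
floor(738/625) = 1
Total = 182

182 trailing zeros


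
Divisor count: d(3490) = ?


3490 = 2^1 × 5^1 × 349^1
d(3490) = (1+1) × (1+1) × (1+1) = 8

8 divisors


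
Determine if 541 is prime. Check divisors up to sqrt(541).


Check divisors up to sqrt(541) = 23.2594
No divisors found.
541 is prime.

Yes, 541 is prime


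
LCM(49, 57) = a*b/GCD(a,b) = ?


GCD(49, 57) = 1
LCM = 49*57/1 = 2793/1 = 2793

LCM = 2793


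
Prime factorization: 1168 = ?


1168 / 2 = 584
584 / 2 = 292
292 / 2 = 146
146 / 2 = 73
73 / 73 = 1
1168 = 2^4 × 73


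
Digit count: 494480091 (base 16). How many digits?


494480091 in base 16 = 1D792ADB
Number of digits = 8

8 digits (base 16)


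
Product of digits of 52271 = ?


5 × 2 × 2 × 7 × 1 = 140


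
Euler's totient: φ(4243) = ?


4243 = 4243
Prime factors: 4243
φ(4243) = 4243 × (1-1/4243)
= 4243 × 4242/4243 = 4242

φ(4243) = 4242


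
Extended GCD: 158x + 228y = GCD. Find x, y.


Tabular extended Euclidean (each row: r = 158*s + 228*t):
r=158, s=1, t=0
r=228, s=0, t=1
q=0: r=158, s=1, t=0   [158*(1) + 228*(0) = 158]
q=1: r=70, s=-1, t=1   [158*(-1) + 228*(1) = 70]
q=2: r=18, s=3, t=-2   [158*(3) + 228*(-2) = 18]
q=3: r=16, s=-10, t=7   [158*(-10) + 228*(7) = 16]
q=1: r=2, s=13, t=-9   [158*(13) + 228*(-9) = 2]
q=8: r=0, s=-114, t=79   [158*(-114) + 228*(79) = 0]
GCD = 2; from the row with r=2: x=13, y=-9
Check: 158*(13) + 228*(-9) = 2054 - 2052 = 2

GCD = 2, x = 13, y = -9


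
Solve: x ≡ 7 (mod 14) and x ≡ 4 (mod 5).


M = 14*5 = 70
M1 = M/14 = 5, M2 = M/5 = 14
M1^(-1) mod 14 = 3, M2^(-1) mod 5 = 4
x = 7*5*3 + 4*14*4 = 329
329 mod 70 = 49
Check: 49 mod 14 = 7 ✓, 49 mod 5 = 4 ✓

x ≡ 49 (mod 70)


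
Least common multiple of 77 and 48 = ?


GCD(77, 48) = 1
LCM = 77*48/1 = 3696/1 = 3696

LCM = 3696


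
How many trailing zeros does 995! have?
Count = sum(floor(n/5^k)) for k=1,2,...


floor(995/5) = 199
floor(995/25) = 39
floor(995/125) = 7
floor(995/625) = 1
Total = 246

246 trailing zeros


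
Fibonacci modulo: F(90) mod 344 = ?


F(k) mod 344 for k=1..90:
1, 1, 2, 3, 5, 8, 13, 21, 34, 55, 89, 144, 233, 33, 266, 299, 221, 176, 53, 229, 282, 167, 105, 272, 33, 305, 338, 299, 293, 248, 197, 101, 298, 55, 9, 64, 73, 137, 210, 3, 213, 216, 85, 301, 42, 343, 41, 40, 81, 121, 202, 323, 181, 160, 341, 157, 154, 311, 121, 88, 209, 297, 162, 115, 277, 48, 325, 29, 10, 39, 49, 88, 137, 225, 18, 243, 261, 160, 77, 237, 314, 207, 177, 40, 217, 257, 130, 43, 173, 216
F(90) mod 344 = 216


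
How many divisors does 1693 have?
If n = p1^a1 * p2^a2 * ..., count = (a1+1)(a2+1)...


1693 = 1693^1
d(1693) = (1+1) = 2

2 divisors


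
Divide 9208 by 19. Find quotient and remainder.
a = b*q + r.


9208 = 19 * 484 + 12
Check: 9196 + 12 = 9208

q = 484, r = 12


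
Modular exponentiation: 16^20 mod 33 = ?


16^1 mod 33 = 16
16^2 mod 33 = 25
16^3 mod 33 = 4
16^4 mod 33 = 31
16^5 mod 33 = 1
16^6 mod 33 = 16
16^7 mod 33 = 25
16^8 mod 33 = 4
16^9 mod 33 = 31
16^10 mod 33 = 1
16^11 mod 33 = 16
16^12 mod 33 = 25
16^13 mod 33 = 4
16^14 mod 33 = 31
16^15 mod 33 = 1
16^16 mod 33 = 16
16^17 mod 33 = 25
16^18 mod 33 = 4
16^19 mod 33 = 31
16^20 mod 33 = 1


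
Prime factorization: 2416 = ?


2416 / 2 = 1208
1208 / 2 = 604
604 / 2 = 302
302 / 2 = 151
151 / 151 = 1
2416 = 2^4 × 151


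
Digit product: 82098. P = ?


8 × 2 × 0 × 9 × 8 = 0


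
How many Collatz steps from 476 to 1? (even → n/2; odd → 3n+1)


476 → 238 → 119 → 358 → 179 → 538 → 269 → 808 → 404 → 202 → 101 → 304 → 152 → 76 → 38 → 19 → 58 → 29 → 88 → 44 → 22 → 11 → 34 → 17 → 52 → 26 → 13 → 40 → 20 → 10 → 5 → 16 → 8 → 4 → 2 → 1
Total steps = 35

35 steps


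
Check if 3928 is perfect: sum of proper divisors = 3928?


Proper divisors of 3928: 1, 2, 4, 8, 491, 982, 1964
Sum = 1 + 2 + 4 + 8 + 491 + 982 + 1964 = 3452

No, 3928 is not perfect (3452 ≠ 3928)


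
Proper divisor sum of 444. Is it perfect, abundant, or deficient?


Proper divisors: 1, 2, 3, 4, 6, 12, 37, 74, 111, 148, 222
Sum = 1 + 2 + 3 + 4 + 6 + 12 + 37 + 74 + 111 + 148 + 222 = 620
620 > 444 → abundant

s(444) = 620 (abundant)


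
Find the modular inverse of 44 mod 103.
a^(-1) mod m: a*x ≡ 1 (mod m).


Use the extended Euclidean algorithm on (103, 44); each row r = 103*s + 44*t:
r=103, s=1, t=0
r=44, s=0, t=1
q=2: r=15, s=1, t=-2   [103*(1) + 44*(-2) = 15]
q=2: r=14, s=-2, t=5   [103*(-2) + 44*(5) = 14]
q=1: r=1, s=3, t=-7   [103*(3) + 44*(-7) = 1]
q=14: r=0, s=-44, t=103   [103*(-44) + 44*(103) = 0]
GCD = 1 with t = -7, so 44*(-7) ≡ 1 (mod 103)
Inverse = -7 mod 103 = 96
Check: 44 * 96 = 4224 ≡ 1 (mod 103)

44^(-1) ≡ 96 (mod 103)


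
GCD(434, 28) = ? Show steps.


434 = 15 * 28 + 14
28 = 2 * 14 + 0
GCD = 14


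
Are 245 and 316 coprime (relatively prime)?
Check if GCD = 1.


Euclidean algorithm:
316 = 1 * 245 + 71
245 = 3 * 71 + 32
71 = 2 * 32 + 7
32 = 4 * 7 + 4
7 = 1 * 4 + 3
4 = 1 * 3 + 1
3 = 3 * 1 + 0
GCD(245, 316) = 1

Yes, coprime (GCD = 1)


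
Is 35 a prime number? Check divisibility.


35 / 5 = 7 (exact division)
35 is NOT prime.

No, 35 is not prime


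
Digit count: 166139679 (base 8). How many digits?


166139679 in base 8 = 1171613437
Number of digits = 10

10 digits (base 8)


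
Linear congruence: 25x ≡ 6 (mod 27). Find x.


GCD(25, 27) = 1, unique solution
a^(-1) mod 27 = 13
x = 13 * 6 mod 27 = 24

x ≡ 24 (mod 27)


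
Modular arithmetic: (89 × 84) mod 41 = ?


89 × 84 = 7476
7476 mod 41 = 14


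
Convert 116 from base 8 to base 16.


116 (base 8) = 78 (decimal)
78 (decimal) = 4E (base 16)


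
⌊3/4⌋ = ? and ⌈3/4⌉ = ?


3/4 = 0.7500
floor = 0
ceil = 1

floor = 0, ceil = 1


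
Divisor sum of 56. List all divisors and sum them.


Divisors of 56: 1, 2, 4, 7, 8, 14, 28, 56
Sum = 1 + 2 + 4 + 7 + 8 + 14 + 28 + 56 = 120

σ(56) = 120


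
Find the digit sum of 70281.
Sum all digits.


7 + 0 + 2 + 8 + 1 = 18


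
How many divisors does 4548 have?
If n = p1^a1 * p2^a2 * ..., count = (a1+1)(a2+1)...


4548 = 2^2 × 3^1 × 379^1
d(4548) = (2+1) × (1+1) × (1+1) = 12

12 divisors


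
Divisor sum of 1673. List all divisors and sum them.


Divisors of 1673: 1, 7, 239, 1673
Sum = 1 + 7 + 239 + 1673 = 1920

σ(1673) = 1920


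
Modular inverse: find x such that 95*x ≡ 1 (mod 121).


Use the extended Euclidean algorithm on (121, 95); each row r = 121*s + 95*t:
r=121, s=1, t=0
r=95, s=0, t=1
q=1: r=26, s=1, t=-1   [121*(1) + 95*(-1) = 26]
q=3: r=17, s=-3, t=4   [121*(-3) + 95*(4) = 17]
q=1: r=9, s=4, t=-5   [121*(4) + 95*(-5) = 9]
q=1: r=8, s=-7, t=9   [121*(-7) + 95*(9) = 8]
q=1: r=1, s=11, t=-14   [121*(11) + 95*(-14) = 1]
q=8: r=0, s=-95, t=121   [121*(-95) + 95*(121) = 0]
GCD = 1 with t = -14, so 95*(-14) ≡ 1 (mod 121)
Inverse = -14 mod 121 = 107
Check: 95 * 107 = 10165 ≡ 1 (mod 121)

95^(-1) ≡ 107 (mod 121)


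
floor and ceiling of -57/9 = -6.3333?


-57/9 = -6.3333
floor = -7
ceil = -6

floor = -7, ceil = -6


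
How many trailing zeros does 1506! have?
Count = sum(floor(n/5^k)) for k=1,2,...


floor(1506/5) = 301
floor(1506/25) = 60
floor(1506/125) = 12
floor(1506/625) = 2
Total = 375

375 trailing zeros


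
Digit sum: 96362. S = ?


9 + 6 + 3 + 6 + 2 = 26


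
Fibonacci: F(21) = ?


Sequence: 1, 1, 2, 3, 5, 8, 13, 21, 34, 55, 89, 144, 233, 377, 610, 987, 1597, 2584, 4181, 6765, 10946
F(21) = 10946


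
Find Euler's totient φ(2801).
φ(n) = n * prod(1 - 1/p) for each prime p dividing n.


2801 = 2801
Prime factors: 2801
φ(2801) = 2801 × (1-1/2801)
= 2801 × 2800/2801 = 2800

φ(2801) = 2800


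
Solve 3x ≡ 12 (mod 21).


GCD(3, 21) = 3 divides 12
Divide: 1x ≡ 4 (mod 7)
x ≡ 4 (mod 7)


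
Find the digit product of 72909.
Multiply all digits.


7 × 2 × 9 × 0 × 9 = 0


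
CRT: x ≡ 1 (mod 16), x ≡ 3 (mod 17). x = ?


M = 16*17 = 272
M1 = M/16 = 17, M2 = M/17 = 16
M1^(-1) mod 16 = 1, M2^(-1) mod 17 = 16
x = 1*17*1 + 3*16*16 = 785
785 mod 272 = 241
Check: 241 mod 16 = 1 ✓, 241 mod 17 = 3 ✓

x ≡ 241 (mod 272)


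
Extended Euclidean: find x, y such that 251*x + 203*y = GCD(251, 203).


Tabular extended Euclidean (each row: r = 251*s + 203*t):
r=251, s=1, t=0
r=203, s=0, t=1
q=1: r=48, s=1, t=-1   [251*(1) + 203*(-1) = 48]
q=4: r=11, s=-4, t=5   [251*(-4) + 203*(5) = 11]
q=4: r=4, s=17, t=-21   [251*(17) + 203*(-21) = 4]
q=2: r=3, s=-38, t=47   [251*(-38) + 203*(47) = 3]
q=1: r=1, s=55, t=-68   [251*(55) + 203*(-68) = 1]
q=3: r=0, s=-203, t=251   [251*(-203) + 203*(251) = 0]
GCD = 1; from the row with r=1: x=55, y=-68
Check: 251*(55) + 203*(-68) = 13805 - 13804 = 1

GCD = 1, x = 55, y = -68


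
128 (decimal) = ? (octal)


128 (base 10) = 128 (decimal)
128 (decimal) = 200 (base 8)


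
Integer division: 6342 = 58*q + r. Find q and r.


6342 = 58 * 109 + 20
Check: 6322 + 20 = 6342

q = 109, r = 20


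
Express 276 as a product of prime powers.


276 / 2 = 138
138 / 2 = 69
69 / 3 = 23
23 / 23 = 1
276 = 2^2 × 3 × 23


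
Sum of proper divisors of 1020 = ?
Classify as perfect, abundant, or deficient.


Proper divisors: 1, 2, 3, 4, 5, 6, 10, 12, 15, 17, 20, 30, 34, 51, 60, 68, 85, 102, 170, 204, 255, 340, 510
Sum = 1 + 2 + 3 + 4 + 5 + 6 + 10 + 12 + 15 + 17 + 20 + 30 + 34 + 51 + 60 + 68 + 85 + 102 + 170 + 204 + 255 + 340 + 510 = 2004
2004 > 1020 → abundant

s(1020) = 2004 (abundant)


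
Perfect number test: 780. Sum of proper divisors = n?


Proper divisors of 780: 1, 2, 3, 4, 5, 6, 10, 12, 13, 15, 20, 26, 30, 39, 52, 60, 65, 78, 130, 156, 195, 260, 390
Sum = 1 + 2 + 3 + 4 + 5 + 6 + 10 + 12 + 13 + 15 + 20 + 26 + 30 + 39 + 52 + 60 + 65 + 78 + 130 + 156 + 195 + 260 + 390 = 1572

No, 780 is not perfect (1572 ≠ 780)


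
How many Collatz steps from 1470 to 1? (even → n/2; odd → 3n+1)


1470 → 735 → 2206 → 1103 → 3310 → 1655 → 4966 → 2483 → 7450 → 3725 → 11176 → 5588 → 2794 → 1397 → 4192 → 2096 → 1048 → 524 → 262 → 131 → 394 → 197 → 592 → 296 → 148 → 74 → 37 → 112 → 56 → 28 → 14 → 7 → 22 → 11 → 34 → 17 → 52 → 26 → 13 → 40 → 20 → 10 → 5 → 16 → 8 → 4 → 2 → 1
Total steps = 47

47 steps


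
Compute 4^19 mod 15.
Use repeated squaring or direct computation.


4^1 mod 15 = 4
4^2 mod 15 = 1
4^3 mod 15 = 4
4^4 mod 15 = 1
4^5 mod 15 = 4
4^6 mod 15 = 1
4^7 mod 15 = 4
4^8 mod 15 = 1
4^9 mod 15 = 4
4^10 mod 15 = 1
4^11 mod 15 = 4
4^12 mod 15 = 1
4^13 mod 15 = 4
4^14 mod 15 = 1
4^15 mod 15 = 4
4^16 mod 15 = 1
4^17 mod 15 = 4
4^18 mod 15 = 1
4^19 mod 15 = 4


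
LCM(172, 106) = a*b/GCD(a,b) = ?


GCD(172, 106) = 2
LCM = 172*106/2 = 18232/2 = 9116

LCM = 9116


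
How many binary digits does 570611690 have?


570611690 in base 2 = 100010000000101101011111101010
Number of digits = 30

30 digits (base 2)


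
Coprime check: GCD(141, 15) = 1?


Euclidean algorithm:
141 = 9 * 15 + 6
15 = 2 * 6 + 3
6 = 2 * 3 + 0
GCD(141, 15) = 3

No, not coprime (GCD = 3)


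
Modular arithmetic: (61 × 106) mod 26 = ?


61 × 106 = 6466
6466 mod 26 = 18


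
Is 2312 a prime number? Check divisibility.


2312 / 2 = 1156 (exact division)
2312 is NOT prime.

No, 2312 is not prime
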